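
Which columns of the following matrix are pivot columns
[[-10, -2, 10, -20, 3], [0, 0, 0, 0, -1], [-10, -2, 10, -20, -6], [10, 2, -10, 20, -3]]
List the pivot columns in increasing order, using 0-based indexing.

0, 4

Multiply R1 by -1/10.
  [   1  1/5   -1    2  -3/10 ]
  [   0    0    0    0     -1 ]
  [ -10   -2   10  -20     -6 ]
  [  10    2  -10   20     -3 ]
Add 10 times R1 to R3.
  [  1  1/5   -1   2  -3/10 ]
  [  0    0    0   0     -1 ]
  [  0    0    0   0     -9 ]
  [ 10    2  -10  20     -3 ]
Subtract 10 times R1 from R4.
  [ 1  1/5  -1  2  -3/10 ]
  [ 0    0   0  0     -1 ]
  [ 0    0   0  0     -9 ]
  [ 0    0   0  0      0 ]
Multiply R2 by -1.
  [ 1  1/5  -1  2  -3/10 ]
  [ 0    0   0  0      1 ]
  [ 0    0   0  0     -9 ]
  [ 0    0   0  0      0 ]
Add 9 times R2 to R3.
  [ 1  1/5  -1  2  -3/10 ]
  [ 0    0   0  0      1 ]
  [ 0    0   0  0      0 ]
  [ 0    0   0  0      0 ]
Add 3/10 times R2 to R1.
  [ 1  1/5  -1  2  0 ]
  [ 0    0   0  0  1 ]
  [ 0    0   0  0  0 ]
  [ 0    0   0  0  0 ]
Pivot columns are the columns containing a leading 1.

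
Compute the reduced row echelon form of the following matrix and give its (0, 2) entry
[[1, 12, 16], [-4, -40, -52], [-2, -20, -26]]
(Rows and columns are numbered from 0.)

-2

r2 ← r2 + 4·r1
  [  1   12   16 ]
  [  0    8   12 ]
  [ -2  -20  -26 ]
r3 ← r3 + 2·r1
  [ 1  12  16 ]
  [ 0   8  12 ]
  [ 0   4   6 ]
r2 ← 1/8·r2
  [ 1  12   16 ]
  [ 0   1  3/2 ]
  [ 0   4    6 ]
r3 ← r3 − 4·r2
  [ 1  12   16 ]
  [ 0   1  3/2 ]
  [ 0   0    0 ]
r1 ← r1 − 12·r2
  [ 1  0   -2 ]
  [ 0  1  3/2 ]
  [ 0  0    0 ]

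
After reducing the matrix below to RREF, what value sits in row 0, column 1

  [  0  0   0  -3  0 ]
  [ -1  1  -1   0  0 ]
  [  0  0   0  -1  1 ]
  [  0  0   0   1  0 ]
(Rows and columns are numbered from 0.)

R1 <-> R2
  [ -1  1  -1   0  0 ]
  [  0  0   0  -3  0 ]
  [  0  0   0  -1  1 ]
  [  0  0   0   1  0 ]
R1 -> -1·R1
  [ 1  -1  1   0  0 ]
  [ 0   0  0  -3  0 ]
  [ 0   0  0  -1  1 ]
  [ 0   0  0   1  0 ]
R2 -> -1/3·R2
  [ 1  -1  1   0  0 ]
  [ 0   0  0   1  0 ]
  [ 0   0  0  -1  1 ]
  [ 0   0  0   1  0 ]
R3 -> R3 + R2
  [ 1  -1  1  0  0 ]
  [ 0   0  0  1  0 ]
  [ 0   0  0  0  1 ]
  [ 0   0  0  1  0 ]
R4 -> R4 − R2
  [ 1  -1  1  0  0 ]
  [ 0   0  0  1  0 ]
  [ 0   0  0  0  1 ]
  [ 0   0  0  0  0 ]

-1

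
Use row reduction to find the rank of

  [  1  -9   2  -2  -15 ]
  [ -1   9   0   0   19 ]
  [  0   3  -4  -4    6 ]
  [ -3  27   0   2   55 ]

R2 := R2 + R1
  [  1  -9   2  -2  -15 ]
  [  0   0   2  -2    4 ]
  [  0   3  -4  -4    6 ]
  [ -3  27   0   2   55 ]
R4 := R4 + 3·R1
  [ 1  -9   2  -2  -15 ]
  [ 0   0   2  -2    4 ]
  [ 0   3  -4  -4    6 ]
  [ 0   0   6  -4   10 ]
R2 <=> R3
  [ 1  -9   2  -2  -15 ]
  [ 0   3  -4  -4    6 ]
  [ 0   0   2  -2    4 ]
  [ 0   0   6  -4   10 ]
R2 := 1/3·R2
  [ 1  -9     2    -2  -15 ]
  [ 0   1  -4/3  -4/3    2 ]
  [ 0   0     2    -2    4 ]
  [ 0   0     6    -4   10 ]
R3 := 1/2·R3
  [ 1  -9     2    -2  -15 ]
  [ 0   1  -4/3  -4/3    2 ]
  [ 0   0     1    -1    2 ]
  [ 0   0     6    -4   10 ]
R4 := R4 − 6·R3
  [ 1  -9     2    -2  -15 ]
  [ 0   1  -4/3  -4/3    2 ]
  [ 0   0     1    -1    2 ]
  [ 0   0     0     2   -2 ]
R4 := 1/2·R4
  [ 1  -9     2    -2  -15 ]
  [ 0   1  -4/3  -4/3    2 ]
  [ 0   0     1    -1    2 ]
  [ 0   0     0     1   -1 ]
R3 := R3 + R4
  [ 1  -9     2    -2  -15 ]
  [ 0   1  -4/3  -4/3    2 ]
  [ 0   0     1     0    1 ]
  [ 0   0     0     1   -1 ]
R2 := R2 + 4/3·R4
  [ 1  -9     2  -2  -15 ]
  [ 0   1  -4/3   0  2/3 ]
  [ 0   0     1   0    1 ]
  [ 0   0     0   1   -1 ]
R1 := R1 + 2·R4
  [ 1  -9     2  0  -17 ]
  [ 0   1  -4/3  0  2/3 ]
  [ 0   0     1  0    1 ]
  [ 0   0     0  1   -1 ]
R2 := R2 + 4/3·R3
  [ 1  -9  2  0  -17 ]
  [ 0   1  0  0    2 ]
  [ 0   0  1  0    1 ]
  [ 0   0  0  1   -1 ]
R1 := R1 − 2·R3
  [ 1  -9  0  0  -19 ]
  [ 0   1  0  0    2 ]
  [ 0   0  1  0    1 ]
  [ 0   0  0  1   -1 ]
R1 := R1 + 9·R2
  [ 1  0  0  0  -1 ]
  [ 0  1  0  0   2 ]
  [ 0  0  1  0   1 ]
  [ 0  0  0  1  -1 ]
The reduced form has 4 nonzero rows.

rank = 4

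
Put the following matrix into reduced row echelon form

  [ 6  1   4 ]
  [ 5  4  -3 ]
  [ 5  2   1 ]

R1 ← 1/6·R1
R2 ← R2 − 5·R1
R3 ← R3 − 5·R1
R2 ← 6/19·R2
R3 ← R3 − 7/6·R2
R1 ← R1 − 1/6·R2

[[1, 0, 1], [0, 1, -2], [0, 0, 0]]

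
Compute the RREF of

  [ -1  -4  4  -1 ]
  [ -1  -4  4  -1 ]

Multiply R1 by -1.
Add R1 to R2.

[[1, 4, -4, 1], [0, 0, 0, 0]]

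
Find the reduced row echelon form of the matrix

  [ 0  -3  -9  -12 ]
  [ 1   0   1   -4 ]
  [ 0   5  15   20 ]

R1 <=> R2
R2 → -1/3·R2
R3 → R3 − 5·R2

[[1, 0, 1, -4], [0, 1, 3, 4], [0, 0, 0, 0]]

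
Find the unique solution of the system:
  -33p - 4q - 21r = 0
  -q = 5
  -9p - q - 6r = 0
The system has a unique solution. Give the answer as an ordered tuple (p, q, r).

(5/3, -5, -5/3)

Form the augmented matrix and row-reduce:
  [ -33  -4  -21  |  0 ]
  [   0  -1    0  |  5 ]
  [  -9  -1   -6  |  0 ]
R1 -> -1/33·R1
R3 -> R3 + 9·R1
R2 -> -1·R2
R3 -> R3 − 1/11·R2
R3 -> -11/3·R3
R1 -> R1 − 7/11·R3
R1 -> R1 − 4/33·R2
Reading off the last column: p = 5/3, q = -5, r = -5/3.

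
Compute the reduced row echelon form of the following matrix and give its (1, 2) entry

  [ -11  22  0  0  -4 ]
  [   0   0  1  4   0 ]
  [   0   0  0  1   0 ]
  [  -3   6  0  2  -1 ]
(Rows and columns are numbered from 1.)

ρ1 ← -1/11·ρ1
  [  1  -2  0  0  4/11 ]
  [  0   0  1  4     0 ]
  [  0   0  0  1     0 ]
  [ -3   6  0  2    -1 ]
ρ4 ← ρ4 + 3·ρ1
  [ 1  -2  0  0  4/11 ]
  [ 0   0  1  4     0 ]
  [ 0   0  0  1     0 ]
  [ 0   0  0  2  1/11 ]
ρ4 ← ρ4 − 2·ρ3
  [ 1  -2  0  0  4/11 ]
  [ 0   0  1  4     0 ]
  [ 0   0  0  1     0 ]
  [ 0   0  0  0  1/11 ]
ρ4 ← 11·ρ4
  [ 1  -2  0  0  4/11 ]
  [ 0   0  1  4     0 ]
  [ 0   0  0  1     0 ]
  [ 0   0  0  0     1 ]
ρ1 ← ρ1 − 4/11·ρ4
  [ 1  -2  0  0  0 ]
  [ 0   0  1  4  0 ]
  [ 0   0  0  1  0 ]
  [ 0   0  0  0  1 ]
ρ2 ← ρ2 − 4·ρ3
  [ 1  -2  0  0  0 ]
  [ 0   0  1  0  0 ]
  [ 0   0  0  1  0 ]
  [ 0   0  0  0  1 ]

-2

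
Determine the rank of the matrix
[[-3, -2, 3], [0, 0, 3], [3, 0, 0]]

R1 := -1/3·R1
  [ 1  2/3  -1 ]
  [ 0    0   3 ]
  [ 3    0   0 ]
R3 := R3 − 3·R1
  [ 1  2/3  -1 ]
  [ 0    0   3 ]
  [ 0   -2   3 ]
R2 ↔ R3
  [ 1  2/3  -1 ]
  [ 0   -2   3 ]
  [ 0    0   3 ]
R2 := -1/2·R2
  [ 1  2/3    -1 ]
  [ 0    1  -3/2 ]
  [ 0    0     3 ]
R3 := 1/3·R3
  [ 1  2/3    -1 ]
  [ 0    1  -3/2 ]
  [ 0    0     1 ]
R2 := R2 + 3/2·R3
  [ 1  2/3  -1 ]
  [ 0    1   0 ]
  [ 0    0   1 ]
R1 := R1 + R3
  [ 1  2/3  0 ]
  [ 0    1  0 ]
  [ 0    0  1 ]
R1 := R1 − 2/3·R2
  [ 1  0  0 ]
  [ 0  1  0 ]
  [ 0  0  1 ]
The reduced form has 3 nonzero rows.

rank = 3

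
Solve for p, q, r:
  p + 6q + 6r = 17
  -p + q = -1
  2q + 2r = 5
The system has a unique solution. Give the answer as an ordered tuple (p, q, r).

(2, 1, 3/2)

Form the augmented matrix and row-reduce:
  [  1  6  6  |  17 ]
  [ -1  1  0  |  -1 ]
  [  0  2  2  |   5 ]
ρ2 → ρ2 + ρ1
ρ2 → 1/7·ρ2
ρ3 → ρ3 − 2·ρ2
ρ3 → 7/2·ρ3
ρ2 → ρ2 − 6/7·ρ3
ρ1 → ρ1 − 6·ρ3
ρ1 → ρ1 − 6·ρ2
Reading off the last column: p = 2, q = 1, r = 3/2.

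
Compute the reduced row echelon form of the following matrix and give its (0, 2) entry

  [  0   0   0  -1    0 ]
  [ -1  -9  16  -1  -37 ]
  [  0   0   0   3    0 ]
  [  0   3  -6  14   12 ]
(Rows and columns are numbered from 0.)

2

R1 ↔ R2
  [ -1  -9  16  -1  -37 ]
  [  0   0   0  -1    0 ]
  [  0   0   0   3    0 ]
  [  0   3  -6  14   12 ]
R1 → -1·R1
  [ 1  9  -16   1  37 ]
  [ 0  0    0  -1   0 ]
  [ 0  0    0   3   0 ]
  [ 0  3   -6  14  12 ]
R2 ↔ R4
  [ 1  9  -16   1  37 ]
  [ 0  3   -6  14  12 ]
  [ 0  0    0   3   0 ]
  [ 0  0    0  -1   0 ]
R2 → 1/3·R2
  [ 1  9  -16     1  37 ]
  [ 0  1   -2  14/3   4 ]
  [ 0  0    0     3   0 ]
  [ 0  0    0    -1   0 ]
R3 → 1/3·R3
  [ 1  9  -16     1  37 ]
  [ 0  1   -2  14/3   4 ]
  [ 0  0    0     1   0 ]
  [ 0  0    0    -1   0 ]
R4 → R4 + R3
  [ 1  9  -16     1  37 ]
  [ 0  1   -2  14/3   4 ]
  [ 0  0    0     1   0 ]
  [ 0  0    0     0   0 ]
R2 → R2 − 14/3·R3
  [ 1  9  -16  1  37 ]
  [ 0  1   -2  0   4 ]
  [ 0  0    0  1   0 ]
  [ 0  0    0  0   0 ]
R1 → R1 − R3
  [ 1  9  -16  0  37 ]
  [ 0  1   -2  0   4 ]
  [ 0  0    0  1   0 ]
  [ 0  0    0  0   0 ]
R1 → R1 − 9·R2
  [ 1  0   2  0  1 ]
  [ 0  1  -2  0  4 ]
  [ 0  0   0  1  0 ]
  [ 0  0   0  0  0 ]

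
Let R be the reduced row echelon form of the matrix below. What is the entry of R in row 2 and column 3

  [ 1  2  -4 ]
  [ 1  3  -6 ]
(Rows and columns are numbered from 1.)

ρ2 := ρ2 − ρ1
  [ 1  2  -4 ]
  [ 0  1  -2 ]
ρ1 := ρ1 − 2·ρ2
  [ 1  0   0 ]
  [ 0  1  -2 ]

-2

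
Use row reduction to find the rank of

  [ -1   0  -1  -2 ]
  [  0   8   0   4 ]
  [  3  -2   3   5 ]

rank = 2

r1 ← -1·r1
  [ 1   0  1  2 ]
  [ 0   8  0  4 ]
  [ 3  -2  3  5 ]
r3 ← r3 − 3·r1
  [ 1   0  1   2 ]
  [ 0   8  0   4 ]
  [ 0  -2  0  -1 ]
r2 ← 1/8·r2
  [ 1   0  1    2 ]
  [ 0   1  0  1/2 ]
  [ 0  -2  0   -1 ]
r3 ← r3 + 2·r2
  [ 1  0  1    2 ]
  [ 0  1  0  1/2 ]
  [ 0  0  0    0 ]
The reduced form has 2 nonzero rows.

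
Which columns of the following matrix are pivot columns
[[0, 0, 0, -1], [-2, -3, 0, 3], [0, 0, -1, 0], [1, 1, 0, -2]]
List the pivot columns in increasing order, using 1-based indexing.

R1 <=> R2
  [ -2  -3   0   3 ]
  [  0   0   0  -1 ]
  [  0   0  -1   0 ]
  [  1   1   0  -2 ]
R1 ← -1/2·R1
  [ 1  3/2   0  -3/2 ]
  [ 0    0   0    -1 ]
  [ 0    0  -1     0 ]
  [ 1    1   0    -2 ]
R4 ← R4 − R1
  [ 1   3/2   0  -3/2 ]
  [ 0     0   0    -1 ]
  [ 0     0  -1     0 ]
  [ 0  -1/2   0  -1/2 ]
R2 <=> R4
  [ 1   3/2   0  -3/2 ]
  [ 0  -1/2   0  -1/2 ]
  [ 0     0  -1     0 ]
  [ 0     0   0    -1 ]
R2 ← -2·R2
  [ 1  3/2   0  -3/2 ]
  [ 0    1   0     1 ]
  [ 0    0  -1     0 ]
  [ 0    0   0    -1 ]
R3 ← -1·R3
  [ 1  3/2  0  -3/2 ]
  [ 0    1  0     1 ]
  [ 0    0  1     0 ]
  [ 0    0  0    -1 ]
R4 ← -1·R4
  [ 1  3/2  0  -3/2 ]
  [ 0    1  0     1 ]
  [ 0    0  1     0 ]
  [ 0    0  0     1 ]
R2 ← R2 − R4
  [ 1  3/2  0  -3/2 ]
  [ 0    1  0     0 ]
  [ 0    0  1     0 ]
  [ 0    0  0     1 ]
R1 ← R1 + 3/2·R4
  [ 1  3/2  0  0 ]
  [ 0    1  0  0 ]
  [ 0    0  1  0 ]
  [ 0    0  0  1 ]
R1 ← R1 − 3/2·R2
  [ 1  0  0  0 ]
  [ 0  1  0  0 ]
  [ 0  0  1  0 ]
  [ 0  0  0  1 ]
Pivot columns are the columns containing a leading 1.

1, 2, 3, 4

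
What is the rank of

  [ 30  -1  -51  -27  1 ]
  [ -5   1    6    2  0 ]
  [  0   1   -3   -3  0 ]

ρ1 → 1/30·ρ1
  [  1  -1/30  -17/10  -9/10  1/30 ]
  [ -5      1       6      2     0 ]
  [  0      1      -3     -3     0 ]
ρ2 → ρ2 + 5·ρ1
  [ 1  -1/30  -17/10  -9/10  1/30 ]
  [ 0    5/6    -5/2   -5/2   1/6 ]
  [ 0      1      -3     -3     0 ]
ρ2 → 6/5·ρ2
  [ 1  -1/30  -17/10  -9/10  1/30 ]
  [ 0      1      -3     -3   1/5 ]
  [ 0      1      -3     -3     0 ]
ρ3 → ρ3 − ρ2
  [ 1  -1/30  -17/10  -9/10  1/30 ]
  [ 0      1      -3     -3   1/5 ]
  [ 0      0       0      0  -1/5 ]
ρ3 → -5·ρ3
  [ 1  -1/30  -17/10  -9/10  1/30 ]
  [ 0      1      -3     -3   1/5 ]
  [ 0      0       0      0     1 ]
ρ2 → ρ2 − 1/5·ρ3
  [ 1  -1/30  -17/10  -9/10  1/30 ]
  [ 0      1      -3     -3     0 ]
  [ 0      0       0      0     1 ]
ρ1 → ρ1 − 1/30·ρ3
  [ 1  -1/30  -17/10  -9/10  0 ]
  [ 0      1      -3     -3  0 ]
  [ 0      0       0      0  1 ]
ρ1 → ρ1 + 1/30·ρ2
  [ 1  0  -9/5  -1  0 ]
  [ 0  1    -3  -3  0 ]
  [ 0  0     0   0  1 ]
The reduced form has 3 nonzero rows.

rank = 3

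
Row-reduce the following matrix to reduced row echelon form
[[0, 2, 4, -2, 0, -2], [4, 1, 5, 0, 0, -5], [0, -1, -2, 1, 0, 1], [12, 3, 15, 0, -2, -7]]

ρ1 <=> ρ2
  [  4   1   5   0   0  -5 ]
  [  0   2   4  -2   0  -2 ]
  [  0  -1  -2   1   0   1 ]
  [ 12   3  15   0  -2  -7 ]
ρ1 -> 1/4·ρ1
  [  1  1/4  5/4   0   0  -5/4 ]
  [  0    2    4  -2   0    -2 ]
  [  0   -1   -2   1   0     1 ]
  [ 12    3   15   0  -2    -7 ]
ρ4 -> ρ4 − 12·ρ1
  [ 1  1/4  5/4   0   0  -5/4 ]
  [ 0    2    4  -2   0    -2 ]
  [ 0   -1   -2   1   0     1 ]
  [ 0    0    0   0  -2     8 ]
ρ2 -> 1/2·ρ2
  [ 1  1/4  5/4   0   0  -5/4 ]
  [ 0    1    2  -1   0    -1 ]
  [ 0   -1   -2   1   0     1 ]
  [ 0    0    0   0  -2     8 ]
ρ3 -> ρ3 + ρ2
  [ 1  1/4  5/4   0   0  -5/4 ]
  [ 0    1    2  -1   0    -1 ]
  [ 0    0    0   0   0     0 ]
  [ 0    0    0   0  -2     8 ]
ρ3 <=> ρ4
  [ 1  1/4  5/4   0   0  -5/4 ]
  [ 0    1    2  -1   0    -1 ]
  [ 0    0    0   0  -2     8 ]
  [ 0    0    0   0   0     0 ]
ρ3 -> -1/2·ρ3
  [ 1  1/4  5/4   0  0  -5/4 ]
  [ 0    1    2  -1  0    -1 ]
  [ 0    0    0   0  1    -4 ]
  [ 0    0    0   0  0     0 ]
ρ1 -> ρ1 − 1/4·ρ2
  [ 1  0  3/4  1/4  0  -1 ]
  [ 0  1    2   -1  0  -1 ]
  [ 0  0    0    0  1  -4 ]
  [ 0  0    0    0  0   0 ]

[[1, 0, 3/4, 1/4, 0, -1], [0, 1, 2, -1, 0, -1], [0, 0, 0, 0, 1, -4], [0, 0, 0, 0, 0, 0]]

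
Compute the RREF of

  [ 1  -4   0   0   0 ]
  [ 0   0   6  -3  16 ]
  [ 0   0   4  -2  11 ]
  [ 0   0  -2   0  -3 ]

ρ2 → 1/6·ρ2
  [ 1  -4   0     0    0 ]
  [ 0   0   1  -1/2  8/3 ]
  [ 0   0   4    -2   11 ]
  [ 0   0  -2     0   -3 ]
ρ3 → ρ3 − 4·ρ2
  [ 1  -4   0     0    0 ]
  [ 0   0   1  -1/2  8/3 ]
  [ 0   0   0     0  1/3 ]
  [ 0   0  -2     0   -3 ]
ρ4 → ρ4 + 2·ρ2
  [ 1  -4  0     0    0 ]
  [ 0   0  1  -1/2  8/3 ]
  [ 0   0  0     0  1/3 ]
  [ 0   0  0    -1  7/3 ]
ρ3 <=> ρ4
  [ 1  -4  0     0    0 ]
  [ 0   0  1  -1/2  8/3 ]
  [ 0   0  0    -1  7/3 ]
  [ 0   0  0     0  1/3 ]
ρ3 → -1·ρ3
  [ 1  -4  0     0     0 ]
  [ 0   0  1  -1/2   8/3 ]
  [ 0   0  0     1  -7/3 ]
  [ 0   0  0     0   1/3 ]
ρ4 → 3·ρ4
  [ 1  -4  0     0     0 ]
  [ 0   0  1  -1/2   8/3 ]
  [ 0   0  0     1  -7/3 ]
  [ 0   0  0     0     1 ]
ρ3 → ρ3 + 7/3·ρ4
  [ 1  -4  0     0    0 ]
  [ 0   0  1  -1/2  8/3 ]
  [ 0   0  0     1    0 ]
  [ 0   0  0     0    1 ]
ρ2 → ρ2 − 8/3·ρ4
  [ 1  -4  0     0  0 ]
  [ 0   0  1  -1/2  0 ]
  [ 0   0  0     1  0 ]
  [ 0   0  0     0  1 ]
ρ2 → ρ2 + 1/2·ρ3
  [ 1  -4  0  0  0 ]
  [ 0   0  1  0  0 ]
  [ 0   0  0  1  0 ]
  [ 0   0  0  0  1 ]

[[1, -4, 0, 0, 0], [0, 0, 1, 0, 0], [0, 0, 0, 1, 0], [0, 0, 0, 0, 1]]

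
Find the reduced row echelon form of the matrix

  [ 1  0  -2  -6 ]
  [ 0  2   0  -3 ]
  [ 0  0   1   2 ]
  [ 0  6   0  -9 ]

Multiply R2 by 1/2.
Subtract 6 times R2 from R4.
Add 2 times R3 to R1.

[[1, 0, 0, -2], [0, 1, 0, -3/2], [0, 0, 1, 2], [0, 0, 0, 0]]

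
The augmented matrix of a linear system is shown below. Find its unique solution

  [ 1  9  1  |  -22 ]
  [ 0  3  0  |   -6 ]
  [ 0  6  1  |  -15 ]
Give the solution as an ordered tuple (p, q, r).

R2 ← 1/3·R2
  [ 1  9  1  |  -22 ]
  [ 0  1  0  |   -2 ]
  [ 0  6  1  |  -15 ]
R3 ← R3 − 6·R2
  [ 1  9  1  |  -22 ]
  [ 0  1  0  |   -2 ]
  [ 0  0  1  |   -3 ]
R1 ← R1 − R3
  [ 1  9  0  |  -19 ]
  [ 0  1  0  |   -2 ]
  [ 0  0  1  |   -3 ]
R1 ← R1 − 9·R2
  [ 1  0  0  |  -1 ]
  [ 0  1  0  |  -2 ]
  [ 0  0  1  |  -3 ]
Reading off the last column: p = -1, q = -2, r = -3.

(-1, -2, -3)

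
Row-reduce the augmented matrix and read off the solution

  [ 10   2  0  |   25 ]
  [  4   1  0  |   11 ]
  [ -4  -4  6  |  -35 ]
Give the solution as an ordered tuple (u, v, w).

Multiply R1 by 1/10.
  [  1  1/5  0  |  5/2 ]
  [  4    1  0  |   11 ]
  [ -4   -4  6  |  -35 ]
Subtract 4 times R1 from R2.
  [  1  1/5  0  |  5/2 ]
  [  0  1/5  0  |    1 ]
  [ -4   -4  6  |  -35 ]
Add 4 times R1 to R3.
  [ 1    1/5  0  |  5/2 ]
  [ 0    1/5  0  |    1 ]
  [ 0  -16/5  6  |  -25 ]
Multiply R2 by 5.
  [ 1    1/5  0  |  5/2 ]
  [ 0      1  0  |    5 ]
  [ 0  -16/5  6  |  -25 ]
Add 16/5 times R2 to R3.
  [ 1  1/5  0  |  5/2 ]
  [ 0    1  0  |    5 ]
  [ 0    0  6  |   -9 ]
Multiply R3 by 1/6.
  [ 1  1/5  0  |   5/2 ]
  [ 0    1  0  |     5 ]
  [ 0    0  1  |  -3/2 ]
Subtract 1/5 times R2 from R1.
  [ 1  0  0  |   3/2 ]
  [ 0  1  0  |     5 ]
  [ 0  0  1  |  -3/2 ]
Reading off the last column: u = 3/2, v = 5, w = -3/2.

(3/2, 5, -3/2)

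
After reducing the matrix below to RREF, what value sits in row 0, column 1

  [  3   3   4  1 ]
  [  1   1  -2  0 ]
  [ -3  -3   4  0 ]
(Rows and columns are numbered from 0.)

R1 -> 1/3·R1
  [  1   1  4/3  1/3 ]
  [  1   1   -2    0 ]
  [ -3  -3    4    0 ]
R2 -> R2 − R1
  [  1   1    4/3   1/3 ]
  [  0   0  -10/3  -1/3 ]
  [ -3  -3      4     0 ]
R3 -> R3 + 3·R1
  [ 1  1    4/3   1/3 ]
  [ 0  0  -10/3  -1/3 ]
  [ 0  0      8     1 ]
R2 -> -3/10·R2
  [ 1  1  4/3   1/3 ]
  [ 0  0    1  1/10 ]
  [ 0  0    8     1 ]
R3 -> R3 − 8·R2
  [ 1  1  4/3   1/3 ]
  [ 0  0    1  1/10 ]
  [ 0  0    0   1/5 ]
R3 -> 5·R3
  [ 1  1  4/3   1/3 ]
  [ 0  0    1  1/10 ]
  [ 0  0    0     1 ]
R2 -> R2 − 1/10·R3
  [ 1  1  4/3  1/3 ]
  [ 0  0    1    0 ]
  [ 0  0    0    1 ]
R1 -> R1 − 1/3·R3
  [ 1  1  4/3  0 ]
  [ 0  0    1  0 ]
  [ 0  0    0  1 ]
R1 -> R1 − 4/3·R2
  [ 1  1  0  0 ]
  [ 0  0  1  0 ]
  [ 0  0  0  1 ]

1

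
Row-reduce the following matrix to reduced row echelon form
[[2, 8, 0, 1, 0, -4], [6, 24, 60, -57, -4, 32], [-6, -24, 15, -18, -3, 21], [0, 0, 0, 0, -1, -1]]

[[1, 4, 0, 1/2, 0, -2], [0, 0, 1, -1, 0, 4/5], [0, 0, 0, 0, 1, 1], [0, 0, 0, 0, 0, 0]]

R1 := 1/2·R1
  [  1    4   0  1/2   0  -2 ]
  [  6   24  60  -57  -4  32 ]
  [ -6  -24  15  -18  -3  21 ]
  [  0    0   0    0  -1  -1 ]
R2 := R2 − 6·R1
  [  1    4   0  1/2   0  -2 ]
  [  0    0  60  -60  -4  44 ]
  [ -6  -24  15  -18  -3  21 ]
  [  0    0   0    0  -1  -1 ]
R3 := R3 + 6·R1
  [ 1  4   0  1/2   0  -2 ]
  [ 0  0  60  -60  -4  44 ]
  [ 0  0  15  -15  -3   9 ]
  [ 0  0   0    0  -1  -1 ]
R2 := 1/60·R2
  [ 1  4   0  1/2      0     -2 ]
  [ 0  0   1   -1  -1/15  11/15 ]
  [ 0  0  15  -15     -3      9 ]
  [ 0  0   0    0     -1     -1 ]
R3 := R3 − 15·R2
  [ 1  4  0  1/2      0     -2 ]
  [ 0  0  1   -1  -1/15  11/15 ]
  [ 0  0  0    0     -2     -2 ]
  [ 0  0  0    0     -1     -1 ]
R3 := -1/2·R3
  [ 1  4  0  1/2      0     -2 ]
  [ 0  0  1   -1  -1/15  11/15 ]
  [ 0  0  0    0      1      1 ]
  [ 0  0  0    0     -1     -1 ]
R4 := R4 + R3
  [ 1  4  0  1/2      0     -2 ]
  [ 0  0  1   -1  -1/15  11/15 ]
  [ 0  0  0    0      1      1 ]
  [ 0  0  0    0      0      0 ]
R2 := R2 + 1/15·R3
  [ 1  4  0  1/2  0   -2 ]
  [ 0  0  1   -1  0  4/5 ]
  [ 0  0  0    0  1    1 ]
  [ 0  0  0    0  0    0 ]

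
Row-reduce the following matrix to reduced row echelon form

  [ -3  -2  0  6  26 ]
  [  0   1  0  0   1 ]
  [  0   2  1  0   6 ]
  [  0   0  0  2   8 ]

Multiply ρ1 by -1/3.
  [ 1  2/3  0  -2  -26/3 ]
  [ 0    1  0   0      1 ]
  [ 0    2  1   0      6 ]
  [ 0    0  0   2      8 ]
Subtract 2 times ρ2 from ρ3.
  [ 1  2/3  0  -2  -26/3 ]
  [ 0    1  0   0      1 ]
  [ 0    0  1   0      4 ]
  [ 0    0  0   2      8 ]
Multiply ρ4 by 1/2.
  [ 1  2/3  0  -2  -26/3 ]
  [ 0    1  0   0      1 ]
  [ 0    0  1   0      4 ]
  [ 0    0  0   1      4 ]
Add 2 times ρ4 to ρ1.
  [ 1  2/3  0  0  -2/3 ]
  [ 0    1  0  0     1 ]
  [ 0    0  1  0     4 ]
  [ 0    0  0  1     4 ]
Subtract 2/3 times ρ2 from ρ1.
  [ 1  0  0  0  -4/3 ]
  [ 0  1  0  0     1 ]
  [ 0  0  1  0     4 ]
  [ 0  0  0  1     4 ]

[[1, 0, 0, 0, -4/3], [0, 1, 0, 0, 1], [0, 0, 1, 0, 4], [0, 0, 0, 1, 4]]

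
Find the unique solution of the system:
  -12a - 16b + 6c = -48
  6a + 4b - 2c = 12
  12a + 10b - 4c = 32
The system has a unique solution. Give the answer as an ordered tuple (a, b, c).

(2/3, 4, 4)

Form the augmented matrix and row-reduce:
  [ -12  -16   6  |  -48 ]
  [   6    4  -2  |   12 ]
  [  12   10  -4  |   32 ]
R1 → -1/12·R1
  [  1  4/3  -1/2  |   4 ]
  [  6    4    -2  |  12 ]
  [ 12   10    -4  |  32 ]
R2 → R2 − 6·R1
  [  1  4/3  -1/2  |    4 ]
  [  0   -4     1  |  -12 ]
  [ 12   10    -4  |   32 ]
R3 → R3 − 12·R1
  [ 1  4/3  -1/2  |    4 ]
  [ 0   -4     1  |  -12 ]
  [ 0   -6     2  |  -16 ]
R2 → -1/4·R2
  [ 1  4/3  -1/2  |    4 ]
  [ 0    1  -1/4  |    3 ]
  [ 0   -6     2  |  -16 ]
R3 → R3 + 6·R2
  [ 1  4/3  -1/2  |  4 ]
  [ 0    1  -1/4  |  3 ]
  [ 0    0   1/2  |  2 ]
R3 → 2·R3
  [ 1  4/3  -1/2  |  4 ]
  [ 0    1  -1/4  |  3 ]
  [ 0    0     1  |  4 ]
R2 → R2 + 1/4·R3
  [ 1  4/3  -1/2  |  4 ]
  [ 0    1     0  |  4 ]
  [ 0    0     1  |  4 ]
R1 → R1 + 1/2·R3
  [ 1  4/3  0  |  6 ]
  [ 0    1  0  |  4 ]
  [ 0    0  1  |  4 ]
R1 → R1 − 4/3·R2
  [ 1  0  0  |  2/3 ]
  [ 0  1  0  |    4 ]
  [ 0  0  1  |    4 ]
Reading off the last column: a = 2/3, b = 4, c = 4.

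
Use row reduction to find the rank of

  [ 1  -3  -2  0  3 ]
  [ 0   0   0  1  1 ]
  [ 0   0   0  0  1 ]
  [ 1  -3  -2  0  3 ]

R4 ← R4 − R1
  [ 1  -3  -2  0  3 ]
  [ 0   0   0  1  1 ]
  [ 0   0   0  0  1 ]
  [ 0   0   0  0  0 ]
R2 ← R2 − R3
  [ 1  -3  -2  0  3 ]
  [ 0   0   0  1  0 ]
  [ 0   0   0  0  1 ]
  [ 0   0   0  0  0 ]
R1 ← R1 − 3·R3
  [ 1  -3  -2  0  0 ]
  [ 0   0   0  1  0 ]
  [ 0   0   0  0  1 ]
  [ 0   0   0  0  0 ]
The reduced form has 3 nonzero rows.

rank = 3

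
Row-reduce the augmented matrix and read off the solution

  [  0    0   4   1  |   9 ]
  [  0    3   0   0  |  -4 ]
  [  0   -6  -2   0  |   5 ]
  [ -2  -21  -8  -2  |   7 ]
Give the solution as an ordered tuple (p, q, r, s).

ρ1 <-> ρ4
  [ -2  -21  -8  -2  |   7 ]
  [  0    3   0   0  |  -4 ]
  [  0   -6  -2   0  |   5 ]
  [  0    0   4   1  |   9 ]
ρ1 ← -1/2·ρ1
  [ 1  21/2   4  1  |  -7/2 ]
  [ 0     3   0  0  |    -4 ]
  [ 0    -6  -2  0  |     5 ]
  [ 0     0   4  1  |     9 ]
ρ2 ← 1/3·ρ2
  [ 1  21/2   4  1  |  -7/2 ]
  [ 0     1   0  0  |  -4/3 ]
  [ 0    -6  -2  0  |     5 ]
  [ 0     0   4  1  |     9 ]
ρ3 ← ρ3 + 6·ρ2
  [ 1  21/2   4  1  |  -7/2 ]
  [ 0     1   0  0  |  -4/3 ]
  [ 0     0  -2  0  |    -3 ]
  [ 0     0   4  1  |     9 ]
ρ3 ← -1/2·ρ3
  [ 1  21/2  4  1  |  -7/2 ]
  [ 0     1  0  0  |  -4/3 ]
  [ 0     0  1  0  |   3/2 ]
  [ 0     0  4  1  |     9 ]
ρ4 ← ρ4 − 4·ρ3
  [ 1  21/2  4  1  |  -7/2 ]
  [ 0     1  0  0  |  -4/3 ]
  [ 0     0  1  0  |   3/2 ]
  [ 0     0  0  1  |     3 ]
ρ1 ← ρ1 − ρ4
  [ 1  21/2  4  0  |  -13/2 ]
  [ 0     1  0  0  |   -4/3 ]
  [ 0     0  1  0  |    3/2 ]
  [ 0     0  0  1  |      3 ]
ρ1 ← ρ1 − 4·ρ3
  [ 1  21/2  0  0  |  -25/2 ]
  [ 0     1  0  0  |   -4/3 ]
  [ 0     0  1  0  |    3/2 ]
  [ 0     0  0  1  |      3 ]
ρ1 ← ρ1 − 21/2·ρ2
  [ 1  0  0  0  |   3/2 ]
  [ 0  1  0  0  |  -4/3 ]
  [ 0  0  1  0  |   3/2 ]
  [ 0  0  0  1  |     3 ]
Reading off the last column: p = 3/2, q = -4/3, r = 3/2, s = 3.

(3/2, -4/3, 3/2, 3)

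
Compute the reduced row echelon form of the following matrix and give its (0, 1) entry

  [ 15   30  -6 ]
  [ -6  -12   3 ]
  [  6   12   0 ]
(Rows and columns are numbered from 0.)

R1 -> 1/15·R1
  [  1    2  -2/5 ]
  [ -6  -12     3 ]
  [  6   12     0 ]
R2 -> R2 + 6·R1
  [ 1   2  -2/5 ]
  [ 0   0   3/5 ]
  [ 6  12     0 ]
R3 -> R3 − 6·R1
  [ 1  2  -2/5 ]
  [ 0  0   3/5 ]
  [ 0  0  12/5 ]
R2 -> 5/3·R2
  [ 1  2  -2/5 ]
  [ 0  0     1 ]
  [ 0  0  12/5 ]
R3 -> R3 − 12/5·R2
  [ 1  2  -2/5 ]
  [ 0  0     1 ]
  [ 0  0     0 ]
R1 -> R1 + 2/5·R2
  [ 1  2  0 ]
  [ 0  0  1 ]
  [ 0  0  0 ]

2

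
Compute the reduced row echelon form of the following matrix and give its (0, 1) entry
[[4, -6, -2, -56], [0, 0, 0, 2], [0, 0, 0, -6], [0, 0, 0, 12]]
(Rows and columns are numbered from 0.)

-3/2

R1 → 1/4·R1
  [ 1  -3/2  -1/2  -14 ]
  [ 0     0     0    2 ]
  [ 0     0     0   -6 ]
  [ 0     0     0   12 ]
R2 → 1/2·R2
  [ 1  -3/2  -1/2  -14 ]
  [ 0     0     0    1 ]
  [ 0     0     0   -6 ]
  [ 0     0     0   12 ]
R3 → R3 + 6·R2
  [ 1  -3/2  -1/2  -14 ]
  [ 0     0     0    1 ]
  [ 0     0     0    0 ]
  [ 0     0     0   12 ]
R4 → R4 − 12·R2
  [ 1  -3/2  -1/2  -14 ]
  [ 0     0     0    1 ]
  [ 0     0     0    0 ]
  [ 0     0     0    0 ]
R1 → R1 + 14·R2
  [ 1  -3/2  -1/2  0 ]
  [ 0     0     0  1 ]
  [ 0     0     0  0 ]
  [ 0     0     0  0 ]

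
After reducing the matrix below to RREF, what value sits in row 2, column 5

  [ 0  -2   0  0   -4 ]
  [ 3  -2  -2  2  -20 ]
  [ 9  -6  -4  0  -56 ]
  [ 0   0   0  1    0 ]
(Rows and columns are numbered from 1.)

2

R1 <-> R2
  [ 3  -2  -2  2  -20 ]
  [ 0  -2   0  0   -4 ]
  [ 9  -6  -4  0  -56 ]
  [ 0   0   0  1    0 ]
R1 -> 1/3·R1
  [ 1  -2/3  -2/3  2/3  -20/3 ]
  [ 0    -2     0    0     -4 ]
  [ 9    -6    -4    0    -56 ]
  [ 0     0     0    1      0 ]
R3 -> R3 − 9·R1
  [ 1  -2/3  -2/3  2/3  -20/3 ]
  [ 0    -2     0    0     -4 ]
  [ 0     0     2   -6      4 ]
  [ 0     0     0    1      0 ]
R2 -> -1/2·R2
  [ 1  -2/3  -2/3  2/3  -20/3 ]
  [ 0     1     0    0      2 ]
  [ 0     0     2   -6      4 ]
  [ 0     0     0    1      0 ]
R3 -> 1/2·R3
  [ 1  -2/3  -2/3  2/3  -20/3 ]
  [ 0     1     0    0      2 ]
  [ 0     0     1   -3      2 ]
  [ 0     0     0    1      0 ]
R3 -> R3 + 3·R4
  [ 1  -2/3  -2/3  2/3  -20/3 ]
  [ 0     1     0    0      2 ]
  [ 0     0     1    0      2 ]
  [ 0     0     0    1      0 ]
R1 -> R1 − 2/3·R4
  [ 1  -2/3  -2/3  0  -20/3 ]
  [ 0     1     0  0      2 ]
  [ 0     0     1  0      2 ]
  [ 0     0     0  1      0 ]
R1 -> R1 + 2/3·R3
  [ 1  -2/3  0  0  -16/3 ]
  [ 0     1  0  0      2 ]
  [ 0     0  1  0      2 ]
  [ 0     0  0  1      0 ]
R1 -> R1 + 2/3·R2
  [ 1  0  0  0  -4 ]
  [ 0  1  0  0   2 ]
  [ 0  0  1  0   2 ]
  [ 0  0  0  1   0 ]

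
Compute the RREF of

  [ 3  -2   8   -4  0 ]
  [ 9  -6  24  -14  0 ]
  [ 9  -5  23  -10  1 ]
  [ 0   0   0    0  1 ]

Multiply R1 by 1/3.
  [ 1  -2/3  8/3  -4/3  0 ]
  [ 9    -6   24   -14  0 ]
  [ 9    -5   23   -10  1 ]
  [ 0     0    0     0  1 ]
Subtract 9 times R1 from R2.
  [ 1  -2/3  8/3  -4/3  0 ]
  [ 0     0    0    -2  0 ]
  [ 9    -5   23   -10  1 ]
  [ 0     0    0     0  1 ]
Subtract 9 times R1 from R3.
  [ 1  -2/3  8/3  -4/3  0 ]
  [ 0     0    0    -2  0 ]
  [ 0     1   -1     2  1 ]
  [ 0     0    0     0  1 ]
Swap R2 and R3.
  [ 1  -2/3  8/3  -4/3  0 ]
  [ 0     1   -1     2  1 ]
  [ 0     0    0    -2  0 ]
  [ 0     0    0     0  1 ]
Multiply R3 by -1/2.
  [ 1  -2/3  8/3  -4/3  0 ]
  [ 0     1   -1     2  1 ]
  [ 0     0    0     1  0 ]
  [ 0     0    0     0  1 ]
Subtract R4 from R2.
  [ 1  -2/3  8/3  -4/3  0 ]
  [ 0     1   -1     2  0 ]
  [ 0     0    0     1  0 ]
  [ 0     0    0     0  1 ]
Subtract 2 times R3 from R2.
  [ 1  -2/3  8/3  -4/3  0 ]
  [ 0     1   -1     0  0 ]
  [ 0     0    0     1  0 ]
  [ 0     0    0     0  1 ]
Add 4/3 times R3 to R1.
  [ 1  -2/3  8/3  0  0 ]
  [ 0     1   -1  0  0 ]
  [ 0     0    0  1  0 ]
  [ 0     0    0  0  1 ]
Add 2/3 times R2 to R1.
  [ 1  0   2  0  0 ]
  [ 0  1  -1  0  0 ]
  [ 0  0   0  1  0 ]
  [ 0  0   0  0  1 ]

[[1, 0, 2, 0, 0], [0, 1, -1, 0, 0], [0, 0, 0, 1, 0], [0, 0, 0, 0, 1]]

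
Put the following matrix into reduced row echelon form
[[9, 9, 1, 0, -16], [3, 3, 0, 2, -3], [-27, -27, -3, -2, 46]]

Multiply R1 by 1/9.
  [   1    1  1/9   0  -16/9 ]
  [   3    3    0   2     -3 ]
  [ -27  -27   -3  -2     46 ]
Subtract 3 times R1 from R2.
  [   1    1   1/9   0  -16/9 ]
  [   0    0  -1/3   2    7/3 ]
  [ -27  -27    -3  -2     46 ]
Add 27 times R1 to R3.
  [ 1  1   1/9   0  -16/9 ]
  [ 0  0  -1/3   2    7/3 ]
  [ 0  0     0  -2     -2 ]
Multiply R2 by -3.
  [ 1  1  1/9   0  -16/9 ]
  [ 0  0    1  -6     -7 ]
  [ 0  0    0  -2     -2 ]
Multiply R3 by -1/2.
  [ 1  1  1/9   0  -16/9 ]
  [ 0  0    1  -6     -7 ]
  [ 0  0    0   1      1 ]
Add 6 times R3 to R2.
  [ 1  1  1/9  0  -16/9 ]
  [ 0  0    1  0     -1 ]
  [ 0  0    0  1      1 ]
Subtract 1/9 times R2 from R1.
  [ 1  1  0  0  -5/3 ]
  [ 0  0  1  0    -1 ]
  [ 0  0  0  1     1 ]

[[1, 1, 0, 0, -5/3], [0, 0, 1, 0, -1], [0, 0, 0, 1, 1]]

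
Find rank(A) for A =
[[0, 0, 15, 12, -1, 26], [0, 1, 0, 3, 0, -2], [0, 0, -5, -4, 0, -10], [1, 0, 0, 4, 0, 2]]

r1 ↔ r4
  [ 1  0   0   4   0    2 ]
  [ 0  1   0   3   0   -2 ]
  [ 0  0  -5  -4   0  -10 ]
  [ 0  0  15  12  -1   26 ]
r3 -> -1/5·r3
  [ 1  0   0    4   0   2 ]
  [ 0  1   0    3   0  -2 ]
  [ 0  0   1  4/5   0   2 ]
  [ 0  0  15   12  -1  26 ]
r4 -> r4 − 15·r3
  [ 1  0  0    4   0   2 ]
  [ 0  1  0    3   0  -2 ]
  [ 0  0  1  4/5   0   2 ]
  [ 0  0  0    0  -1  -4 ]
r4 -> -1·r4
  [ 1  0  0    4  0   2 ]
  [ 0  1  0    3  0  -2 ]
  [ 0  0  1  4/5  0   2 ]
  [ 0  0  0    0  1   4 ]
The reduced form has 4 nonzero rows.

rank = 4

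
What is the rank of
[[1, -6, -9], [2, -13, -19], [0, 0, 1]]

R2 := R2 − 2·R1
  [ 1  -6  -9 ]
  [ 0  -1  -1 ]
  [ 0   0   1 ]
R2 := -1·R2
  [ 1  -6  -9 ]
  [ 0   1   1 ]
  [ 0   0   1 ]
R2 := R2 − R3
  [ 1  -6  -9 ]
  [ 0   1   0 ]
  [ 0   0   1 ]
R1 := R1 + 9·R3
  [ 1  -6  0 ]
  [ 0   1  0 ]
  [ 0   0  1 ]
R1 := R1 + 6·R2
  [ 1  0  0 ]
  [ 0  1  0 ]
  [ 0  0  1 ]
The reduced form has 3 nonzero rows.

rank = 3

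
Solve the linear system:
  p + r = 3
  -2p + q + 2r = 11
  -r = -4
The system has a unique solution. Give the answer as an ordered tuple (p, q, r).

(-1, 1, 4)

Form the augmented matrix and row-reduce:
  [  1  0   1  |   3 ]
  [ -2  1   2  |  11 ]
  [  0  0  -1  |  -4 ]
R2 -> R2 + 2·R1
  [ 1  0   1  |   3 ]
  [ 0  1   4  |  17 ]
  [ 0  0  -1  |  -4 ]
R3 -> -1·R3
  [ 1  0  1  |   3 ]
  [ 0  1  4  |  17 ]
  [ 0  0  1  |   4 ]
R2 -> R2 − 4·R3
  [ 1  0  1  |  3 ]
  [ 0  1  0  |  1 ]
  [ 0  0  1  |  4 ]
R1 -> R1 − R3
  [ 1  0  0  |  -1 ]
  [ 0  1  0  |   1 ]
  [ 0  0  1  |   4 ]
Reading off the last column: p = -1, q = 1, r = 4.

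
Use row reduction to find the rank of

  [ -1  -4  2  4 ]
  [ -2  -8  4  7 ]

rank = 2

R1 ← -1·R1
R2 ← R2 + 2·R1
R2 ← -1·R2
R1 ← R1 + 4·R2
The reduced form has 2 nonzero rows.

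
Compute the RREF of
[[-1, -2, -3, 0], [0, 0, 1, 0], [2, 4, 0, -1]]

R1 → -1·R1
  [ 1  2  3   0 ]
  [ 0  0  1   0 ]
  [ 2  4  0  -1 ]
R3 → R3 − 2·R1
  [ 1  2   3   0 ]
  [ 0  0   1   0 ]
  [ 0  0  -6  -1 ]
R3 → R3 + 6·R2
  [ 1  2  3   0 ]
  [ 0  0  1   0 ]
  [ 0  0  0  -1 ]
R3 → -1·R3
  [ 1  2  3  0 ]
  [ 0  0  1  0 ]
  [ 0  0  0  1 ]
R1 → R1 − 3·R2
  [ 1  2  0  0 ]
  [ 0  0  1  0 ]
  [ 0  0  0  1 ]

[[1, 2, 0, 0], [0, 0, 1, 0], [0, 0, 0, 1]]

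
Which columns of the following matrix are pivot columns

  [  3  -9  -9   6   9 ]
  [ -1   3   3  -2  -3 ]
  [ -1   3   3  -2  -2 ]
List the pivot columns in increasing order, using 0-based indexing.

Multiply r1 by 1/3.
  [  1  -3  -3   2   3 ]
  [ -1   3   3  -2  -3 ]
  [ -1   3   3  -2  -2 ]
Add r1 to r2.
  [  1  -3  -3   2   3 ]
  [  0   0   0   0   0 ]
  [ -1   3   3  -2  -2 ]
Add r1 to r3.
  [ 1  -3  -3  2  3 ]
  [ 0   0   0  0  0 ]
  [ 0   0   0  0  1 ]
Swap r2 and r3.
  [ 1  -3  -3  2  3 ]
  [ 0   0   0  0  1 ]
  [ 0   0   0  0  0 ]
Subtract 3 times r2 from r1.
  [ 1  -3  -3  2  0 ]
  [ 0   0   0  0  1 ]
  [ 0   0   0  0  0 ]
Pivot columns are the columns containing a leading 1.

0, 4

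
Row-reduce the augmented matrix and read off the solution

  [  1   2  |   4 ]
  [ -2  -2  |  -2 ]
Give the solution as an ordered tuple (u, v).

(-2, 3)

R2 → R2 + 2·R1
R2 → 1/2·R2
R1 → R1 − 2·R2
Reading off the last column: u = -2, v = 3.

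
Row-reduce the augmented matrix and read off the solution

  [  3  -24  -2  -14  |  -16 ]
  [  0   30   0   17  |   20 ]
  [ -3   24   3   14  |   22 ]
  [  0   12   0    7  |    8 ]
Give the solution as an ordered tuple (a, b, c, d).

R1 ← 1/3·R1
  [  1  -8  -2/3  -14/3  |  -16/3 ]
  [  0  30     0     17  |     20 ]
  [ -3  24     3     14  |     22 ]
  [  0  12     0      7  |      8 ]
R3 ← R3 + 3·R1
  [ 1  -8  -2/3  -14/3  |  -16/3 ]
  [ 0  30     0     17  |     20 ]
  [ 0   0     1      0  |      6 ]
  [ 0  12     0      7  |      8 ]
R2 ← 1/30·R2
  [ 1  -8  -2/3  -14/3  |  -16/3 ]
  [ 0   1     0  17/30  |    2/3 ]
  [ 0   0     1      0  |      6 ]
  [ 0  12     0      7  |      8 ]
R4 ← R4 − 12·R2
  [ 1  -8  -2/3  -14/3  |  -16/3 ]
  [ 0   1     0  17/30  |    2/3 ]
  [ 0   0     1      0  |      6 ]
  [ 0   0     0    1/5  |      0 ]
R4 ← 5·R4
  [ 1  -8  -2/3  -14/3  |  -16/3 ]
  [ 0   1     0  17/30  |    2/3 ]
  [ 0   0     1      0  |      6 ]
  [ 0   0     0      1  |      0 ]
R2 ← R2 − 17/30·R4
  [ 1  -8  -2/3  -14/3  |  -16/3 ]
  [ 0   1     0      0  |    2/3 ]
  [ 0   0     1      0  |      6 ]
  [ 0   0     0      1  |      0 ]
R1 ← R1 + 14/3·R4
  [ 1  -8  -2/3  0  |  -16/3 ]
  [ 0   1     0  0  |    2/3 ]
  [ 0   0     1  0  |      6 ]
  [ 0   0     0  1  |      0 ]
R1 ← R1 + 2/3·R3
  [ 1  -8  0  0  |  -4/3 ]
  [ 0   1  0  0  |   2/3 ]
  [ 0   0  1  0  |     6 ]
  [ 0   0  0  1  |     0 ]
R1 ← R1 + 8·R2
  [ 1  0  0  0  |    4 ]
  [ 0  1  0  0  |  2/3 ]
  [ 0  0  1  0  |    6 ]
  [ 0  0  0  1  |    0 ]
Reading off the last column: a = 4, b = 2/3, c = 6, d = 0.

(4, 2/3, 6, 0)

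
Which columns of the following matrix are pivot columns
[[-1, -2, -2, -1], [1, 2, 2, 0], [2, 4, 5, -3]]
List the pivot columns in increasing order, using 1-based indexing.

1, 3, 4

r1 -> -1·r1
  [ 1  2  2   1 ]
  [ 1  2  2   0 ]
  [ 2  4  5  -3 ]
r2 -> r2 − r1
  [ 1  2  2   1 ]
  [ 0  0  0  -1 ]
  [ 2  4  5  -3 ]
r3 -> r3 − 2·r1
  [ 1  2  2   1 ]
  [ 0  0  0  -1 ]
  [ 0  0  1  -5 ]
r2 <=> r3
  [ 1  2  2   1 ]
  [ 0  0  1  -5 ]
  [ 0  0  0  -1 ]
r3 -> -1·r3
  [ 1  2  2   1 ]
  [ 0  0  1  -5 ]
  [ 0  0  0   1 ]
r2 -> r2 + 5·r3
  [ 1  2  2  1 ]
  [ 0  0  1  0 ]
  [ 0  0  0  1 ]
r1 -> r1 − r3
  [ 1  2  2  0 ]
  [ 0  0  1  0 ]
  [ 0  0  0  1 ]
r1 -> r1 − 2·r2
  [ 1  2  0  0 ]
  [ 0  0  1  0 ]
  [ 0  0  0  1 ]
Pivot columns are the columns containing a leading 1.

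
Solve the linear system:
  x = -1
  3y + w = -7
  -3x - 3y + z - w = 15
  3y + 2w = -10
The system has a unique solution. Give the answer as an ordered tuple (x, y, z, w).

Form the augmented matrix and row-reduce:
  [  1   0  0   0  |   -1 ]
  [  0   3  0   1  |   -7 ]
  [ -3  -3  1  -1  |   15 ]
  [  0   3  0   2  |  -10 ]
r3 ← r3 + 3·r1
  [ 1   0  0   0  |   -1 ]
  [ 0   3  0   1  |   -7 ]
  [ 0  -3  1  -1  |   12 ]
  [ 0   3  0   2  |  -10 ]
r2 ← 1/3·r2
  [ 1   0  0    0  |    -1 ]
  [ 0   1  0  1/3  |  -7/3 ]
  [ 0  -3  1   -1  |    12 ]
  [ 0   3  0    2  |   -10 ]
r3 ← r3 + 3·r2
  [ 1  0  0    0  |    -1 ]
  [ 0  1  0  1/3  |  -7/3 ]
  [ 0  0  1    0  |     5 ]
  [ 0  3  0    2  |   -10 ]
r4 ← r4 − 3·r2
  [ 1  0  0    0  |    -1 ]
  [ 0  1  0  1/3  |  -7/3 ]
  [ 0  0  1    0  |     5 ]
  [ 0  0  0    1  |    -3 ]
r2 ← r2 − 1/3·r4
  [ 1  0  0  0  |    -1 ]
  [ 0  1  0  0  |  -4/3 ]
  [ 0  0  1  0  |     5 ]
  [ 0  0  0  1  |    -3 ]
Reading off the last column: x = -1, y = -4/3, z = 5, w = -3.

(-1, -4/3, 5, -3)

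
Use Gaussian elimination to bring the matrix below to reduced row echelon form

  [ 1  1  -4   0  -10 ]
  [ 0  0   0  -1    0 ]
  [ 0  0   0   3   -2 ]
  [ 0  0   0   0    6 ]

[[1, 1, -4, 0, 0], [0, 0, 0, 1, 0], [0, 0, 0, 0, 1], [0, 0, 0, 0, 0]]

Multiply ρ2 by -1.
  [ 1  1  -4  0  -10 ]
  [ 0  0   0  1    0 ]
  [ 0  0   0  3   -2 ]
  [ 0  0   0  0    6 ]
Subtract 3 times ρ2 from ρ3.
  [ 1  1  -4  0  -10 ]
  [ 0  0   0  1    0 ]
  [ 0  0   0  0   -2 ]
  [ 0  0   0  0    6 ]
Multiply ρ3 by -1/2.
  [ 1  1  -4  0  -10 ]
  [ 0  0   0  1    0 ]
  [ 0  0   0  0    1 ]
  [ 0  0   0  0    6 ]
Subtract 6 times ρ3 from ρ4.
  [ 1  1  -4  0  -10 ]
  [ 0  0   0  1    0 ]
  [ 0  0   0  0    1 ]
  [ 0  0   0  0    0 ]
Add 10 times ρ3 to ρ1.
  [ 1  1  -4  0  0 ]
  [ 0  0   0  1  0 ]
  [ 0  0   0  0  1 ]
  [ 0  0   0  0  0 ]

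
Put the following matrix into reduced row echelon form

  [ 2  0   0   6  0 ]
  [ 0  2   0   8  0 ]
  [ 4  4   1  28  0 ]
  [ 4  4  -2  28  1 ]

Multiply R1 by 1/2.
  [ 1  0   0   3  0 ]
  [ 0  2   0   8  0 ]
  [ 4  4   1  28  0 ]
  [ 4  4  -2  28  1 ]
Subtract 4 times R1 from R3.
  [ 1  0   0   3  0 ]
  [ 0  2   0   8  0 ]
  [ 0  4   1  16  0 ]
  [ 4  4  -2  28  1 ]
Subtract 4 times R1 from R4.
  [ 1  0   0   3  0 ]
  [ 0  2   0   8  0 ]
  [ 0  4   1  16  0 ]
  [ 0  4  -2  16  1 ]
Multiply R2 by 1/2.
  [ 1  0   0   3  0 ]
  [ 0  1   0   4  0 ]
  [ 0  4   1  16  0 ]
  [ 0  4  -2  16  1 ]
Subtract 4 times R2 from R3.
  [ 1  0   0   3  0 ]
  [ 0  1   0   4  0 ]
  [ 0  0   1   0  0 ]
  [ 0  4  -2  16  1 ]
Subtract 4 times R2 from R4.
  [ 1  0   0  3  0 ]
  [ 0  1   0  4  0 ]
  [ 0  0   1  0  0 ]
  [ 0  0  -2  0  1 ]
Add 2 times R3 to R4.
  [ 1  0  0  3  0 ]
  [ 0  1  0  4  0 ]
  [ 0  0  1  0  0 ]
  [ 0  0  0  0  1 ]

[[1, 0, 0, 3, 0], [0, 1, 0, 4, 0], [0, 0, 1, 0, 0], [0, 0, 0, 0, 1]]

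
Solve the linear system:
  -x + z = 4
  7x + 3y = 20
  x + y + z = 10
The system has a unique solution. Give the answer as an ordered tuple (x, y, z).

Form the augmented matrix and row-reduce:
  [ -1  0  1  |   4 ]
  [  7  3  0  |  20 ]
  [  1  1  1  |  10 ]
r1 → -1·r1
  [ 1  0  -1  |  -4 ]
  [ 7  3   0  |  20 ]
  [ 1  1   1  |  10 ]
r2 → r2 − 7·r1
  [ 1  0  -1  |  -4 ]
  [ 0  3   7  |  48 ]
  [ 1  1   1  |  10 ]
r3 → r3 − r1
  [ 1  0  -1  |  -4 ]
  [ 0  3   7  |  48 ]
  [ 0  1   2  |  14 ]
r2 → 1/3·r2
  [ 1  0   -1  |  -4 ]
  [ 0  1  7/3  |  16 ]
  [ 0  1    2  |  14 ]
r3 → r3 − r2
  [ 1  0    -1  |  -4 ]
  [ 0  1   7/3  |  16 ]
  [ 0  0  -1/3  |  -2 ]
r3 → -3·r3
  [ 1  0   -1  |  -4 ]
  [ 0  1  7/3  |  16 ]
  [ 0  0    1  |   6 ]
r2 → r2 − 7/3·r3
  [ 1  0  -1  |  -4 ]
  [ 0  1   0  |   2 ]
  [ 0  0   1  |   6 ]
r1 → r1 + r3
  [ 1  0  0  |  2 ]
  [ 0  1  0  |  2 ]
  [ 0  0  1  |  6 ]
Reading off the last column: x = 2, y = 2, z = 6.

(2, 2, 6)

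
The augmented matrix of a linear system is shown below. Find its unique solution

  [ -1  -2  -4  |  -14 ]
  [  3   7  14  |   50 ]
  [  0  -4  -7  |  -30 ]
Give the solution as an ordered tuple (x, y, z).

(-2, 4, 2)

ρ1 := -1·ρ1
ρ2 := ρ2 − 3·ρ1
ρ3 := ρ3 + 4·ρ2
ρ2 := ρ2 − 2·ρ3
ρ1 := ρ1 − 4·ρ3
ρ1 := ρ1 − 2·ρ2
Reading off the last column: x = -2, y = 4, z = 2.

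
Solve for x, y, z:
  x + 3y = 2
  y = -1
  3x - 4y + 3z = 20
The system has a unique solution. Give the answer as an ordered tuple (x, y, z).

Form the augmented matrix and row-reduce:
  [ 1   3  0  |   2 ]
  [ 0   1  0  |  -1 ]
  [ 3  -4  3  |  20 ]
ρ3 → ρ3 − 3·ρ1
  [ 1    3  0  |   2 ]
  [ 0    1  0  |  -1 ]
  [ 0  -13  3  |  14 ]
ρ3 → ρ3 + 13·ρ2
  [ 1  3  0  |   2 ]
  [ 0  1  0  |  -1 ]
  [ 0  0  3  |   1 ]
ρ3 → 1/3·ρ3
  [ 1  3  0  |    2 ]
  [ 0  1  0  |   -1 ]
  [ 0  0  1  |  1/3 ]
ρ1 → ρ1 − 3·ρ2
  [ 1  0  0  |    5 ]
  [ 0  1  0  |   -1 ]
  [ 0  0  1  |  1/3 ]
Reading off the last column: x = 5, y = -1, z = 1/3.

(5, -1, 1/3)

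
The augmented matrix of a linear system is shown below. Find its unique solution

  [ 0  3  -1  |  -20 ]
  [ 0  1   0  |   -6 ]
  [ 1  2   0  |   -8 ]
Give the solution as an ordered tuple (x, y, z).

(4, -6, 2)

ρ1 <=> ρ3
  [ 1  2   0  |   -8 ]
  [ 0  1   0  |   -6 ]
  [ 0  3  -1  |  -20 ]
ρ3 := ρ3 − 3·ρ2
  [ 1  2   0  |  -8 ]
  [ 0  1   0  |  -6 ]
  [ 0  0  -1  |  -2 ]
ρ3 := -1·ρ3
  [ 1  2  0  |  -8 ]
  [ 0  1  0  |  -6 ]
  [ 0  0  1  |   2 ]
ρ1 := ρ1 − 2·ρ2
  [ 1  0  0  |   4 ]
  [ 0  1  0  |  -6 ]
  [ 0  0  1  |   2 ]
Reading off the last column: x = 4, y = -6, z = 2.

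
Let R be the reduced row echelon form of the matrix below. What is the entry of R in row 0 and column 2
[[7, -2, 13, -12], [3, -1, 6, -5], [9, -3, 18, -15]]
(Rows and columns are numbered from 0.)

ρ1 -> 1/7·ρ1
  [ 1  -2/7  13/7  -12/7 ]
  [ 3    -1     6     -5 ]
  [ 9    -3    18    -15 ]
ρ2 -> ρ2 − 3·ρ1
  [ 1  -2/7  13/7  -12/7 ]
  [ 0  -1/7   3/7    1/7 ]
  [ 9    -3    18    -15 ]
ρ3 -> ρ3 − 9·ρ1
  [ 1  -2/7  13/7  -12/7 ]
  [ 0  -1/7   3/7    1/7 ]
  [ 0  -3/7   9/7    3/7 ]
ρ2 -> -7·ρ2
  [ 1  -2/7  13/7  -12/7 ]
  [ 0     1    -3     -1 ]
  [ 0  -3/7   9/7    3/7 ]
ρ3 -> ρ3 + 3/7·ρ2
  [ 1  -2/7  13/7  -12/7 ]
  [ 0     1    -3     -1 ]
  [ 0     0     0      0 ]
ρ1 -> ρ1 + 2/7·ρ2
  [ 1  0   1  -2 ]
  [ 0  1  -3  -1 ]
  [ 0  0   0   0 ]

1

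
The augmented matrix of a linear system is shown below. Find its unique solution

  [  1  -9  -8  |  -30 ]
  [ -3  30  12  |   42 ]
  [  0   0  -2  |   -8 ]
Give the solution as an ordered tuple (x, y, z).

ρ2 → ρ2 + 3·ρ1
  [ 1  -9   -8  |  -30 ]
  [ 0   3  -12  |  -48 ]
  [ 0   0   -2  |   -8 ]
ρ2 → 1/3·ρ2
  [ 1  -9  -8  |  -30 ]
  [ 0   1  -4  |  -16 ]
  [ 0   0  -2  |   -8 ]
ρ3 → -1/2·ρ3
  [ 1  -9  -8  |  -30 ]
  [ 0   1  -4  |  -16 ]
  [ 0   0   1  |    4 ]
ρ2 → ρ2 + 4·ρ3
  [ 1  -9  -8  |  -30 ]
  [ 0   1   0  |    0 ]
  [ 0   0   1  |    4 ]
ρ1 → ρ1 + 8·ρ3
  [ 1  -9  0  |  2 ]
  [ 0   1  0  |  0 ]
  [ 0   0  1  |  4 ]
ρ1 → ρ1 + 9·ρ2
  [ 1  0  0  |  2 ]
  [ 0  1  0  |  0 ]
  [ 0  0  1  |  4 ]
Reading off the last column: x = 2, y = 0, z = 4.

(2, 0, 4)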